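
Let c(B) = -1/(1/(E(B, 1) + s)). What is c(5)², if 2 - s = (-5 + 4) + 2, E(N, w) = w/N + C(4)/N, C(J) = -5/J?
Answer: 361/400 ≈ 0.90250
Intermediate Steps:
E(N, w) = -5/(4*N) + w/N (E(N, w) = w/N + (-5/4)/N = w/N + (-5*¼)/N = w/N - 5/(4*N) = -5/(4*N) + w/N)
s = 1 (s = 2 - ((-5 + 4) + 2) = 2 - (-1 + 2) = 2 - 1*1 = 2 - 1 = 1)
c(B) = -1 + 1/(4*B) (c(B) = -1/(1/((-5/4 + 1)/B + 1)) = -1/(1/(-¼/B + 1)) = -1/(1/(-1/(4*B) + 1)) = -1/(1/(1 - 1/(4*B))) = -(1 - 1/(4*B)) = -1 + 1/(4*B))
c(5)² = ((¼ - 1*5)/5)² = ((¼ - 5)/5)² = ((⅕)*(-19/4))² = (-19/20)² = 361/400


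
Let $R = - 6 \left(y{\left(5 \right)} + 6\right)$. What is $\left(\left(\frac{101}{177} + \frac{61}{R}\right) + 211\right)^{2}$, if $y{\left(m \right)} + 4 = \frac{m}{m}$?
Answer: $\frac{48880345921}{1127844} \approx 43340.0$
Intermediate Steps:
$y{\left(m \right)} = -3$ ($y{\left(m \right)} = -4 + \frac{m}{m} = -4 + 1 = -3$)
$R = -18$ ($R = - 6 \left(-3 + 6\right) = \left(-6\right) 3 = -18$)
$\left(\left(\frac{101}{177} + \frac{61}{R}\right) + 211\right)^{2} = \left(\left(\frac{101}{177} + \frac{61}{-18}\right) + 211\right)^{2} = \left(\left(101 \cdot \frac{1}{177} + 61 \left(- \frac{1}{18}\right)\right) + 211\right)^{2} = \left(\left(\frac{101}{177} - \frac{61}{18}\right) + 211\right)^{2} = \left(- \frac{2993}{1062} + 211\right)^{2} = \left(\frac{221089}{1062}\right)^{2} = \frac{48880345921}{1127844}$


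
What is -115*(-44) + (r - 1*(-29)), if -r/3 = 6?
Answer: 5071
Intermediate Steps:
r = -18 (r = -3*6 = -18)
-115*(-44) + (r - 1*(-29)) = -115*(-44) + (-18 - 1*(-29)) = 5060 + (-18 + 29) = 5060 + 11 = 5071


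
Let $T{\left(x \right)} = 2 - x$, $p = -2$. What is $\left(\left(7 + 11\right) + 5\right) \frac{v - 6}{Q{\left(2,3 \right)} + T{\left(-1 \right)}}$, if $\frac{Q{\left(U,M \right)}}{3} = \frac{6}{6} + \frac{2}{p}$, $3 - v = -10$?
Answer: $\frac{161}{3} \approx 53.667$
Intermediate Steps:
$v = 13$ ($v = 3 - -10 = 3 + 10 = 13$)
$Q{\left(U,M \right)} = 0$ ($Q{\left(U,M \right)} = 3 \left(\frac{6}{6} + \frac{2}{-2}\right) = 3 \left(6 \cdot \frac{1}{6} + 2 \left(- \frac{1}{2}\right)\right) = 3 \left(1 - 1\right) = 3 \cdot 0 = 0$)
$\left(\left(7 + 11\right) + 5\right) \frac{v - 6}{Q{\left(2,3 \right)} + T{\left(-1 \right)}} = \left(\left(7 + 11\right) + 5\right) \frac{13 - 6}{0 + \left(2 - -1\right)} = \left(18 + 5\right) \frac{7}{0 + \left(2 + 1\right)} = 23 \frac{7}{0 + 3} = 23 \cdot \frac{7}{3} = \frac{161}{3}$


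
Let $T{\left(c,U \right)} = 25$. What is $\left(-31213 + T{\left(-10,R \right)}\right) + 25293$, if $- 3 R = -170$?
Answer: $-5895$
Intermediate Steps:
$R = \frac{170}{3}$ ($R = \left(- \frac{1}{3}\right) \left(-170\right) = \frac{170}{3} \approx 56.667$)
$\left(-31213 + T{\left(-10,R \right)}\right) + 25293 = \left(-31213 + 25\right) + 25293 = -31188 + 25293 = -5895$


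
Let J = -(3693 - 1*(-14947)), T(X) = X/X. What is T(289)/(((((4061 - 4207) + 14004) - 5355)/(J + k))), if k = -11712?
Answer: -30352/8503 ≈ -3.5696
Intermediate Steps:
T(X) = 1
J = -18640 (J = -(3693 + 14947) = -1*18640 = -18640)
T(289)/(((((4061 - 4207) + 14004) - 5355)/(J + k))) = 1/((((4061 - 4207) + 14004) - 5355)/(-18640 - 11712)) = 1/(((-146 + 14004) - 5355)/(-30352)) = 1/((13858 - 5355)*(-1/30352)) = 1/(8503*(-1/30352)) = 1/(-8503/30352) = 1*(-30352/8503) = -30352/8503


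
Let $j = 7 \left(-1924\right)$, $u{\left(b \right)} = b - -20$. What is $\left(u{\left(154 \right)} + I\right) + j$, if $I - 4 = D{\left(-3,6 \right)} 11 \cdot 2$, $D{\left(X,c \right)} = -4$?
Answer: $-13378$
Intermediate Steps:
$I = -84$ ($I = 4 + \left(-4\right) 11 \cdot 2 = 4 - 88 = -84$)
$u{\left(b \right)} = 20 + b$ ($u{\left(b \right)} = b + 20 = 20 + b$)
$j = -13468$
$\left(u{\left(154 \right)} + I\right) + j = \left(\left(20 + 154\right) - 84\right) - 13468 = \left(174 - 84\right) - 13468 = 90 - 13468 = -13378$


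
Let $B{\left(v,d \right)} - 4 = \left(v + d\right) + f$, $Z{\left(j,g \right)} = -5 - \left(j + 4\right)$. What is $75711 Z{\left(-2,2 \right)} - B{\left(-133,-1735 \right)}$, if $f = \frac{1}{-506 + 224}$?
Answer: $- \frac{148927865}{282} \approx -5.2811 \cdot 10^{5}$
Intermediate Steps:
$Z{\left(j,g \right)} = -9 - j$ ($Z{\left(j,g \right)} = -5 - \left(4 + j\right) = -9 - j$)
$f = - \frac{1}{282}$ ($f = \frac{1}{-282} = - \frac{1}{282} \approx -0.0035461$)
$B{\left(v,d \right)} = \frac{1127}{282} + d + v$ ($B{\left(v,d \right)} = 4 - \left(\frac{1}{282} - d - v\right) = 4 + \left(- \frac{1}{282} + d + v\right) = \frac{1127}{282} + d + v$)
$75711 Z{\left(-2,2 \right)} - B{\left(-133,-1735 \right)} = 75711 \left(-9 - -2\right) - \left(\frac{1127}{282} - 1735 - 133\right) = 75711 \left(-9 + 2\right) - - \frac{525649}{282} = 75711 \left(-7\right) + \frac{525649}{282} = -529977 + \frac{525649}{282} = - \frac{148927865}{282}$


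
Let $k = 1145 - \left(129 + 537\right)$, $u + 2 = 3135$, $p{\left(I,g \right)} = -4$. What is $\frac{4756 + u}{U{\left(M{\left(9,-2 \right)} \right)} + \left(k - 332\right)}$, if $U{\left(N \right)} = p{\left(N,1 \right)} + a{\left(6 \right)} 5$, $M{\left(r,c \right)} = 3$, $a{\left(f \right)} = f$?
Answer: $\frac{7889}{173} \approx 45.601$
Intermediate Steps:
$u = 3133$ ($u = -2 + 3135 = 3133$)
$k = 479$ ($k = 1145 - 666 = 479$)
$U{\left(N \right)} = 26$ ($U{\left(N \right)} = -4 + 6 \cdot 5 = -4 + 30 = 26$)
$\frac{4756 + u}{U{\left(M{\left(9,-2 \right)} \right)} + \left(k - 332\right)} = \frac{4756 + 3133}{26 + \left(479 - 332\right)} = \frac{7889}{26 + \left(479 - 332\right)} = \frac{7889}{26 + 147} = \frac{7889}{173}$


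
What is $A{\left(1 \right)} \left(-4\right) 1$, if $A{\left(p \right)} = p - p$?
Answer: $0$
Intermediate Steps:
$A{\left(p \right)} = 0$
$A{\left(1 \right)} \left(-4\right) 1 = 0 \left(-4\right) 1 = 0 \cdot 1 = 0$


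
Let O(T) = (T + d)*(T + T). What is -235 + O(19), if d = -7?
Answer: 221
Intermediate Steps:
O(T) = 2*T*(-7 + T) (O(T) = (T - 7)*(T + T) = (-7 + T)*(2*T) = 2*T*(-7 + T))
-235 + O(19) = -235 + 2*19*(-7 + 19) = -235 + 2*19*12 = -235 + 456 = 221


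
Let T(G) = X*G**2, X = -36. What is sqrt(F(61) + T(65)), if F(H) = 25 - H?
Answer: 6*I*sqrt(4226) ≈ 390.05*I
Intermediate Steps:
T(G) = -36*G**2
sqrt(F(61) + T(65)) = sqrt((25 - 1*61) - 36*65**2) = sqrt((25 - 61) - 36*4225) = sqrt(-36 - 152100) = sqrt(-152136) = 6*I*sqrt(4226)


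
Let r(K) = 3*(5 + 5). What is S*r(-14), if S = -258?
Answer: -7740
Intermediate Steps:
r(K) = 30 (r(K) = 3*10 = 30)
S*r(-14) = -258*30 = -7740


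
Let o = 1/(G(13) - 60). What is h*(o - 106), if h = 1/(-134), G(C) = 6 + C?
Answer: 4347/5494 ≈ 0.79123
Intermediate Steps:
o = -1/41 (o = 1/((6 + 13) - 60) = 1/(19 - 60) = 1/(-41) = -1/41 ≈ -0.024390)
h = -1/134 ≈ -0.0074627
h*(o - 106) = -(-1/41 - 106)/134 = -1/134*(-4347/41) = 4347/5494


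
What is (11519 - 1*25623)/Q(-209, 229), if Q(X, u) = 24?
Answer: -1763/3 ≈ -587.67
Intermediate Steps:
(11519 - 1*25623)/Q(-209, 229) = (11519 - 1*25623)/24 = (11519 - 25623)*(1/24) = -14104*1/24 = -1763/3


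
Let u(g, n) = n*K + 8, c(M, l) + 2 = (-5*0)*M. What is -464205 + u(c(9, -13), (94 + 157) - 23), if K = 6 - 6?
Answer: -464197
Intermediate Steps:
K = 0
c(M, l) = -2 (c(M, l) = -2 + (-5*0)*M = -2 + 0*M = -2 + 0 = -2)
u(g, n) = 8 (u(g, n) = n*0 + 8 = 0 + 8 = 8)
-464205 + u(c(9, -13), (94 + 157) - 23) = -464205 + 8 = -464197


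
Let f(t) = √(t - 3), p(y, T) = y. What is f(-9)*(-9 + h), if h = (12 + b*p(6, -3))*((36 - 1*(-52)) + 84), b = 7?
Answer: 18558*I*√3 ≈ 32143.0*I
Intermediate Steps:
h = 9288 (h = (12 + 7*6)*((36 - 1*(-52)) + 84) = (12 + 42)*((36 + 52) + 84) = 54*(88 + 84) = 54*172 = 9288)
f(t) = √(-3 + t)
f(-9)*(-9 + h) = √(-3 - 9)*(-9 + 9288) = √(-12)*9279 = (2*I*√3)*9279 = 18558*I*√3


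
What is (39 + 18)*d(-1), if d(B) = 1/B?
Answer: -57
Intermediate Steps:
(39 + 18)*d(-1) = (39 + 18)/(-1) = 57*(-1) = -57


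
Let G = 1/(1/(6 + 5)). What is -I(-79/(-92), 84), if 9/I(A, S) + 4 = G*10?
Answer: -9/106 ≈ -0.084906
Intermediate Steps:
G = 11 (G = 1/(1/11) = 11)
I(A, S) = 9/106 (I(A, S) = 9/(-4 + 11*10) = 9/(-4 + 110) = 9/106)
-I(-79/(-92), 84) = -1*9/106 = -9/106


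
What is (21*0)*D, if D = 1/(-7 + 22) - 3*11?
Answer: 0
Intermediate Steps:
D = -494/15 (D = 1/15 - 1*33 = 1/15 - 33 = -494/15 ≈ -32.933)
(21*0)*D = (21*0)*(-494/15) = 0*(-494/15) = 0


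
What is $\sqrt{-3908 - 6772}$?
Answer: $2 i \sqrt{2670} \approx 103.34 i$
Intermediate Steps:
$\sqrt{-3908 - 6772} = \sqrt{-10680} = 2 i \sqrt{2670}$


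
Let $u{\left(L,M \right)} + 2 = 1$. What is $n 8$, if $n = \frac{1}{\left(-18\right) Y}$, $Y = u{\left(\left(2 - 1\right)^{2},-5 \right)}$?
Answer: $\frac{4}{9} \approx 0.44444$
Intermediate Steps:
$u{\left(L,M \right)} = -1$ ($u{\left(L,M \right)} = -2 + 1 = -1$)
$Y = -1$
$n = \frac{1}{18}$ ($n = \frac{1}{\left(-18\right) \left(-1\right)} = \left(- \frac{1}{18}\right) \left(-1\right) = \frac{1}{18} \approx 0.055556$)
$n 8 = \frac{1}{18} \cdot 8 = \frac{4}{9}$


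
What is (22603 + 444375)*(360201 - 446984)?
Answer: -40525751774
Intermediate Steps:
(22603 + 444375)*(360201 - 446984) = 466978*(-86783) = -40525751774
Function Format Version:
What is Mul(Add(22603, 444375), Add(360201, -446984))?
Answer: -40525751774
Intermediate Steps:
Mul(Add(22603, 444375), Add(360201, -446984)) = Mul(466978, -86783) = -40525751774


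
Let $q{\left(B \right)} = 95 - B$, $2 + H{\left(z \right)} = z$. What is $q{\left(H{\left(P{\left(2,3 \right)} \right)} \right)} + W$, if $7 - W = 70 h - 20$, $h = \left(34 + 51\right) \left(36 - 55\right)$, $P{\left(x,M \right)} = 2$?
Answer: $113172$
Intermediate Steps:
$h = -1615$ ($h = 85 \left(-19\right) = -1615$)
$H{\left(z \right)} = -2 + z$
$W = 113077$ ($W = 7 - \left(70 \left(-1615\right) - 20\right) = 7 - \left(-113050 - 20\right) = 7 - -113070 = 7 + 113070 = 113077$)
$q{\left(H{\left(P{\left(2,3 \right)} \right)} \right)} + W = \left(95 - \left(-2 + 2\right)\right) + 113077 = \left(95 - 0\right) + 113077 = \left(95 + 0\right) + 113077 = 95 + 113077 = 113172$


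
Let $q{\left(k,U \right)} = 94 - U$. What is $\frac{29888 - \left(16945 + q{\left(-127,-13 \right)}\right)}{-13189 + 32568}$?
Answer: $\frac{12836}{19379} \approx 0.66237$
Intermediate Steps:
$\frac{29888 - \left(16945 + q{\left(-127,-13 \right)}\right)}{-13189 + 32568} = \frac{29888 - \left(17039 + 13\right)}{-13189 + 32568} = \frac{29888 - 17052}{19379} = \left(29888 - 17052\right) \frac{1}{19379} = 12836 \cdot \frac{1}{19379} = \frac{12836}{19379}$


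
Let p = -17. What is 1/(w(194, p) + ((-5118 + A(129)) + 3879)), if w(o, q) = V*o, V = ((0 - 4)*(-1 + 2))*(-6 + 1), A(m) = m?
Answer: 1/2770 ≈ 0.00036101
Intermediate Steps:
V = 20 (V = -4*1*(-5) = -4*(-5) = 20)
w(o, q) = 20*o
1/(w(194, p) + ((-5118 + A(129)) + 3879)) = 1/(20*194 + ((-5118 + 129) + 3879)) = 1/(3880 + (-4989 + 3879)) = 1/(3880 - 1110) = 1/2770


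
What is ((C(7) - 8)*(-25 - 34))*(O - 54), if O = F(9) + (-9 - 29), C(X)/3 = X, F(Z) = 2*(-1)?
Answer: 72098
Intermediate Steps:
F(Z) = -2
C(X) = 3*X
O = -40 (O = -2 + (-9 - 29) = -2 - 38 = -40)
((C(7) - 8)*(-25 - 34))*(O - 54) = ((3*7 - 8)*(-25 - 34))*(-40 - 54) = ((21 - 8)*(-59))*(-94) = (13*(-59))*(-94) = -767*(-94) = 72098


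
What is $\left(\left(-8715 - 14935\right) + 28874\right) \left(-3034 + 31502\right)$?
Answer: $148716832$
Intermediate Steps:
$\left(\left(-8715 - 14935\right) + 28874\right) \left(-3034 + 31502\right) = \left(\left(-8715 - 14935\right) + 28874\right) 28468 = \left(-23650 + 28874\right) 28468 = 5224 \cdot 28468 = 148716832$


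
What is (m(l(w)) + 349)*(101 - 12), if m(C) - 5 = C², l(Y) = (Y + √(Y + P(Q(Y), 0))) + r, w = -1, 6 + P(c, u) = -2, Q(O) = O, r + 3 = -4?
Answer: 36401 - 4272*I ≈ 36401.0 - 4272.0*I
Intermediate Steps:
r = -7 (r = -3 - 4 = -7)
P(c, u) = -8 (P(c, u) = -6 - 2 = -8)
l(Y) = -7 + Y + √(-8 + Y) (l(Y) = (Y + √(Y - 8)) - 7 = (Y + √(-8 + Y)) - 7 = -7 + Y + √(-8 + Y))
m(C) = 5 + C²
(m(l(w)) + 349)*(101 - 12) = ((5 + (-7 - 1 + √(-8 - 1))²) + 349)*(101 - 12) = ((5 + (-7 - 1 + √(-9))²) + 349)*89 = ((5 + (-7 - 1 + 3*I)²) + 349)*89 = ((5 + (-8 + 3*I)²) + 349)*89 = (354 + (-8 + 3*I)²)*89 = 31506 + 89*(-8 + 3*I)²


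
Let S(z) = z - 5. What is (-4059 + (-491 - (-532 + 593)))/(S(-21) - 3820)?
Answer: 1537/1282 ≈ 1.1989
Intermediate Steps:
S(z) = -5 + z
(-4059 + (-491 - (-532 + 593)))/(S(-21) - 3820) = (-4059 + (-491 - (-532 + 593)))/((-5 - 21) - 3820) = (-4059 + (-491 - 1*61))/(-26 - 3820) = (-4059 + (-491 - 61))/(-3846) = (-4059 - 552)*(-1/3846) = -4611*(-1/3846) = 1537/1282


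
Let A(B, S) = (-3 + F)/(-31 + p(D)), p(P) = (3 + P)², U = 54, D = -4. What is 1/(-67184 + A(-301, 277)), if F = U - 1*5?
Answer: -15/1007783 ≈ -1.4884e-5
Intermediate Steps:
F = 49 (F = 54 - 1*5 = 54 - 5 = 49)
A(B, S) = -23/15 (A(B, S) = (-3 + 49)/(-31 + (3 - 4)²) = 46/(-31 + (-1)²) = 46/(-31 + 1) = 46/(-30) = 46*(-1/30) = -23/15)
1/(-67184 + A(-301, 277)) = 1/(-67184 - 23/15) = 1/(-1007783/15) = -15/1007783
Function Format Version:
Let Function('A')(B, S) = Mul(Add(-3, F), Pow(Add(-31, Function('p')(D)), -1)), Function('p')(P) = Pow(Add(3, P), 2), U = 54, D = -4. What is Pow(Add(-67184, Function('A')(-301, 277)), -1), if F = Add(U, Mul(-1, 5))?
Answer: Rational(-15, 1007783) ≈ -1.4884e-5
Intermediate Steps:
F = 49 (F = Add(54, Mul(-1, 5)) = Add(54, -5) = 49)
Function('A')(B, S) = Rational(-23, 15) (Function('A')(B, S) = Mul(Add(-3, 49), Pow(Add(-31, Pow(Add(3, -4), 2)), -1)) = Mul(46, Pow(Add(-31, Pow(-1, 2)), -1)) = Mul(46, Pow(Add(-31, 1), -1)) = Mul(46, Pow(-30, -1)) = Mul(46, Rational(-1, 30)) = Rational(-23, 15))
Pow(Add(-67184, Function('A')(-301, 277)), -1) = Pow(Add(-67184, Rational(-23, 15)), -1) = Pow(Rational(-1007783, 15), -1) = Rational(-15, 1007783)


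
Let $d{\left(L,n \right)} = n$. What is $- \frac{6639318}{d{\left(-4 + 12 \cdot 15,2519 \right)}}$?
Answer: $- \frac{6639318}{2519} \approx -2635.7$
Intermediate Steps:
$- \frac{6639318}{d{\left(-4 + 12 \cdot 15,2519 \right)}} = - \frac{6639318}{2519}$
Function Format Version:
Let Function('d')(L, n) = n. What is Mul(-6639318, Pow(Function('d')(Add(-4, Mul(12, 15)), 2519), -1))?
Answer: Rational(-6639318, 2519) ≈ -2635.7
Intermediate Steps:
Mul(-6639318, Pow(Function('d')(Add(-4, Mul(12, 15)), 2519), -1)) = Mul(-6639318, Pow(2519, -1)) = Mul(-6639318, Rational(1, 2519)) = Rational(-6639318, 2519)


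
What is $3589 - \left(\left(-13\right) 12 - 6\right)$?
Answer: $3751$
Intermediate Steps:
$3589 - \left(\left(-13\right) 12 - 6\right) = 3589 - \left(-156 - 6\right) = 3589 - -162 = 3589 + 162 = 3751$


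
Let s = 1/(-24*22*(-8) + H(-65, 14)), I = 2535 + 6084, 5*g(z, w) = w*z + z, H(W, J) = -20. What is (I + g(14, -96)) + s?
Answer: 35116013/4204 ≈ 8353.0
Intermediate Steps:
g(z, w) = z/5 + w*z/5 (g(z, w) = (w*z + z)/5 = (z + w*z)/5 = z/5 + w*z/5)
I = 8619
s = 1/4204 (s = 1/(-24*22*(-8) - 20) = 1/(-528*(-8) - 20) = 1/(4224 - 20) = 1/4204 ≈ 0.00023787)
(I + g(14, -96)) + s = (8619 + (⅕)*14*(1 - 96)) + 1/4204 = (8619 + (⅕)*14*(-95)) + 1/4204 = (8619 - 266) + 1/4204 = 8353 + 1/4204 = 35116013/4204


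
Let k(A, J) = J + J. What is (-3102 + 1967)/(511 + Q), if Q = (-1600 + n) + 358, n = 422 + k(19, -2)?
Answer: 1135/313 ≈ 3.6262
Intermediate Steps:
k(A, J) = 2*J
n = 418 (n = 422 + 2*(-2) = 422 - 4 = 418)
Q = -824 (Q = (-1600 + 418) + 358 = -1182 + 358 = -824)
(-3102 + 1967)/(511 + Q) = (-3102 + 1967)/(511 - 824) = -1135/(-313) = -1135*(-1/313) = 1135/313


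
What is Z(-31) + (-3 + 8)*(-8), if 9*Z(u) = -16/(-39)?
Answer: -14024/351 ≈ -39.954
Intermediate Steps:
Z(u) = 16/351 (Z(u) = (-16/(-39))/9 = (-16*(-1/39))/9 = (1/9)*(16/39) = 16/351)
Z(-31) + (-3 + 8)*(-8) = 16/351 + (-3 + 8)*(-8) = 16/351 + 5*(-8) = 16/351 - 40 = -14024/351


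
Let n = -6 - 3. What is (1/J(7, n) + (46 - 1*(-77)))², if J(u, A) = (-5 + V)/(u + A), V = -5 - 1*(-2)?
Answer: 243049/16 ≈ 15191.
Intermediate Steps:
V = -3 (V = -5 + 2 = -3)
n = -9
J(u, A) = -8/(A + u) (J(u, A) = (-5 - 3)/(u + A) = -8/(A + u))
(1/J(7, n) + (46 - 1*(-77)))² = (1/(-8/(-9 + 7)) + (46 - 1*(-77)))² = (1/(-8/(-2)) + (46 + 77))² = (1/(-8*(-½)) + 123)² = (1/4 + 123)² = (¼ + 123)² = (493/4)² = 243049/16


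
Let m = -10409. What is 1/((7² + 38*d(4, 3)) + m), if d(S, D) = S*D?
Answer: -1/9904 ≈ -0.00010097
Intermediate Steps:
d(S, D) = D*S
1/((7² + 38*d(4, 3)) + m) = 1/((7² + 38*(3*4)) - 10409) = 1/((49 + 38*12) - 10409) = 1/((49 + 456) - 10409) = 1/(505 - 10409) = 1/(-9904) = -1/9904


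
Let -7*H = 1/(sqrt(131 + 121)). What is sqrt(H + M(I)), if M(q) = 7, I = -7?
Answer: sqrt(12348 - 6*sqrt(7))/42 ≈ 2.6441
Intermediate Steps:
H = -sqrt(7)/294 (H = -1/(7*sqrt(131 + 121)) = -sqrt(7)/42/7 = -sqrt(7)/294 ≈ -0.0089992)
sqrt(H + M(I)) = sqrt(-sqrt(7)/294 + 7) = sqrt(7 - sqrt(7)/294)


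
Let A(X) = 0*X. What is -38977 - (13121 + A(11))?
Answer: -52098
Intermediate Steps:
A(X) = 0
-38977 - (13121 + A(11)) = -38977 - (13121 + 0) = -38977 - 1*13121 = -38977 - 13121 = -52098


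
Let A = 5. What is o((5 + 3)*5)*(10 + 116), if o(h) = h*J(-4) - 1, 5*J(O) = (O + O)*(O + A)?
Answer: -8190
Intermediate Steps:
J(O) = 2*O*(5 + O)/5 (J(O) = ((O + O)*(O + 5))/5 = ((2*O)*(5 + O))/5 = (2*O*(5 + O))/5 = 2*O*(5 + O)/5)
o(h) = -1 - 8*h/5 (o(h) = h*((2/5)*(-4)*(5 - 4)) - 1 = h*((2/5)*(-4)*1) - 1 = h*(-8/5) - 1 = -8*h/5 - 1 = -1 - 8*h/5)
o((5 + 3)*5)*(10 + 116) = (-1 - 8*(5 + 3)*5/5)*(10 + 116) = (-1 - 64*5/5)*126 = (-1 - 8/5*40)*126 = (-1 - 64)*126 = -65*126 = -8190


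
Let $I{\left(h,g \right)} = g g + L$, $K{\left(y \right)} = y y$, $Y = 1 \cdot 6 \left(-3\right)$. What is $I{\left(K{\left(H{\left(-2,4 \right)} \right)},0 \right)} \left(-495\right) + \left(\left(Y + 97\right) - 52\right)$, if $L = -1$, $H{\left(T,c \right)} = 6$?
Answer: $522$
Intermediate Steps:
$Y = -18$ ($Y = 6 \left(-3\right) = -18$)
$K{\left(y \right)} = y^{2}$
$I{\left(h,g \right)} = -1 + g^{2}$ ($I{\left(h,g \right)} = g g - 1 = g^{2} - 1 = -1 + g^{2}$)
$I{\left(K{\left(H{\left(-2,4 \right)} \right)},0 \right)} \left(-495\right) + \left(\left(Y + 97\right) - 52\right) = \left(-1 + 0^{2}\right) \left(-495\right) + \left(\left(-18 + 97\right) - 52\right) = \left(-1 + 0\right) \left(-495\right) + \left(79 - 52\right) = \left(-1\right) \left(-495\right) + 27 = 495 + 27 = 522$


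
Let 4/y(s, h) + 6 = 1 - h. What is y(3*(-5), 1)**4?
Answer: 16/81 ≈ 0.19753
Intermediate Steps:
y(s, h) = 4/(-5 - h) (y(s, h) = 4/(-6 + (1 - h)) = 4/(-5 - h))
y(3*(-5), 1)**4 = (-4/(5 + 1))**4 = (-4/6)**4 = (-4*1/6)**4 = (-2/3)**4 = 16/81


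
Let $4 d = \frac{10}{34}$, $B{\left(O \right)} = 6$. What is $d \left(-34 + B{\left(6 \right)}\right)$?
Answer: $- \frac{35}{17} \approx -2.0588$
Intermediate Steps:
$d = \frac{5}{68}$ ($d = \frac{10 \cdot \frac{1}{34}}{4} = \frac{1}{4} \cdot \frac{5}{17} = \frac{5}{68} \approx 0.073529$)
$d \left(-34 + B{\left(6 \right)}\right) = \frac{5 \left(-34 + 6\right)}{68} = \frac{5}{68} \left(-28\right) = - \frac{35}{17}$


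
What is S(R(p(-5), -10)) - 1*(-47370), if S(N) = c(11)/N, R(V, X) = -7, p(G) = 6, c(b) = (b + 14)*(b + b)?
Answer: 331040/7 ≈ 47291.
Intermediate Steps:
c(b) = 2*b*(14 + b) (c(b) = (14 + b)*(2*b) = 2*b*(14 + b))
S(N) = 550/N (S(N) = (2*11*(14 + 11))/N = (2*11*25)/N = 550/N)
S(R(p(-5), -10)) - 1*(-47370) = 550/(-7) - 1*(-47370) = 550*(-⅐) + 47370 = -550/7 + 47370 = 331040/7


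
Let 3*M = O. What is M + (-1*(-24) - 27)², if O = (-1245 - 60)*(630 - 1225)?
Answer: 258834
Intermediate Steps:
O = 776475 (O = -1305*(-595) = 776475)
M = 258825 (M = (⅓)*776475 = 258825)
M + (-1*(-24) - 27)² = 258825 + (-1*(-24) - 27)² = 258825 + (24 - 27)² = 258825 + (-3)² = 258825 + 9 = 258834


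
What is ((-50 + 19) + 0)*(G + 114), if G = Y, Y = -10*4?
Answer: -2294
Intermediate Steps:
Y = -40
G = -40
((-50 + 19) + 0)*(G + 114) = ((-50 + 19) + 0)*(-40 + 114) = (-31 + 0)*74 = -31*74 = -2294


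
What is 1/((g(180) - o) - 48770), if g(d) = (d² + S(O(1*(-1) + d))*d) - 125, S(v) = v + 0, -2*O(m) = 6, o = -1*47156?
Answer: 1/30121 ≈ 3.3199e-5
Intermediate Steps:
o = -47156
O(m) = -3 (O(m) = -½*6 = -3)
S(v) = v
g(d) = -125 + d² - 3*d (g(d) = (d² - 3*d) - 125 = -125 + d² - 3*d)
1/((g(180) - o) - 48770) = 1/(((-125 + 180² - 3*180) - 1*(-47156)) - 48770) = 1/(((-125 + 32400 - 540) + 47156) - 48770) = 1/((31735 + 47156) - 48770) = 1/(78891 - 48770) = 1/30121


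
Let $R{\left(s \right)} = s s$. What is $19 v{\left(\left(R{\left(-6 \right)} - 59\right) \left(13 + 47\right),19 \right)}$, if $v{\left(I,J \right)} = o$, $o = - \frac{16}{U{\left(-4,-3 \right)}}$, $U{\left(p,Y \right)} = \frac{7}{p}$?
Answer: $\frac{1216}{7} \approx 173.71$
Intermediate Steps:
$R{\left(s \right)} = s^{2}$
$o = \frac{64}{7}$ ($o = - \frac{16}{7 \frac{1}{-4}} = - \frac{16}{7 \left(- \frac{1}{4}\right)} = - \frac{16}{- \frac{7}{4}} = \left(-16\right) \left(- \frac{4}{7}\right) = \frac{64}{7} \approx 9.1429$)
$v{\left(I,J \right)} = \frac{64}{7}$
$19 v{\left(\left(R{\left(-6 \right)} - 59\right) \left(13 + 47\right),19 \right)} = 19 \cdot \frac{64}{7} = \frac{1216}{7}$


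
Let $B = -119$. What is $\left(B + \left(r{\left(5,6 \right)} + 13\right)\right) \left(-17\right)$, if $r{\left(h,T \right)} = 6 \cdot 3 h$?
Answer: $272$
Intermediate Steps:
$r{\left(h,T \right)} = 18 h$
$\left(B + \left(r{\left(5,6 \right)} + 13\right)\right) \left(-17\right) = \left(-119 + \left(18 \cdot 5 + 13\right)\right) \left(-17\right) = \left(-119 + \left(90 + 13\right)\right) \left(-17\right) = \left(-119 + 103\right) \left(-17\right) = \left(-16\right) \left(-17\right) = 272$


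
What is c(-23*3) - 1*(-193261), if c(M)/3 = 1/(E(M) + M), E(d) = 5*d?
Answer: 26670017/138 ≈ 1.9326e+5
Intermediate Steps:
c(M) = 1/(2*M) (c(M) = 3/(5*M + M) = 3/((6*M)) = 3*(1/(6*M)) = 1/(2*M))
c(-23*3) - 1*(-193261) = 1/(2*((-23*3))) - 1*(-193261) = (½)/(-69) + 193261 = (½)*(-1/69) + 193261 = -1/138 + 193261 = 26670017/138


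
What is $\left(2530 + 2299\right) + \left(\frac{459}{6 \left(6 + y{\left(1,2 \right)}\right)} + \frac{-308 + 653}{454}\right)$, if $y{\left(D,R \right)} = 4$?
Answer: $\frac{21961841}{4540} \approx 4837.4$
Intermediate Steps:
$\left(2530 + 2299\right) + \left(\frac{459}{6 \left(6 + y{\left(1,2 \right)}\right)} + \frac{-308 + 653}{454}\right) = \left(2530 + 2299\right) + \left(\frac{459}{6 \left(6 + 4\right)} + \frac{-308 + 653}{454}\right) = 4829 + \left(\frac{459}{6 \cdot 10} + 345 \cdot \frac{1}{454}\right) = 4829 + \left(\frac{459}{60} + \frac{345}{454}\right) = 4829 + \left(459 \cdot \frac{1}{60} + \frac{345}{454}\right) = 4829 + \left(\frac{153}{20} + \frac{345}{454}\right) = 4829 + \frac{38181}{4540} = \frac{21961841}{4540}$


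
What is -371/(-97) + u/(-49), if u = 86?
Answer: 9837/4753 ≈ 2.0696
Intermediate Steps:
-371/(-97) + u/(-49) = -371/(-97) + 86/(-49) = -371*(-1/97) + 86*(-1/49) = 371/97 - 86/49 = 9837/4753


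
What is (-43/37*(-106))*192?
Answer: 875136/37 ≈ 23652.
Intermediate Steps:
(-43/37*(-106))*192 = (-43*1/37*(-106))*192 = -43/37*(-106)*192 = (4558/37)*192 = 875136/37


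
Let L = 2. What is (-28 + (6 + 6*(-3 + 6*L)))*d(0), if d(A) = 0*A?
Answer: 0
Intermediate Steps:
d(A) = 0
(-28 + (6 + 6*(-3 + 6*L)))*d(0) = (-28 + (6 + 6*(-3 + 6*2)))*0 = (-28 + (6 + 6*(-3 + 12)))*0 = (-28 + (6 + 6*9))*0 = (-28 + (6 + 54))*0 = (-28 + 60)*0 = 32*0 = 0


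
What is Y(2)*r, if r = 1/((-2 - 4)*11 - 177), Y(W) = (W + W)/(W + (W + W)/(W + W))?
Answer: -4/729 ≈ -0.0054870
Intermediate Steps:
Y(W) = 2*W/(1 + W) (Y(W) = (2*W)/(W + (2*W)/((2*W))) = (2*W)/(W + (2*W)*(1/(2*W))) = (2*W)/(W + 1) = (2*W)/(1 + W) = 2*W/(1 + W))
r = -1/243 (r = 1/(-6*11 - 177) = 1/(-66 - 177) = 1/(-243) = -1/243 ≈ -0.0041152)
Y(2)*r = (2*2/(1 + 2))*(-1/243) = (2*2/3)*(-1/243) = (2*2*(⅓))*(-1/243) = (4/3)*(-1/243) = -4/729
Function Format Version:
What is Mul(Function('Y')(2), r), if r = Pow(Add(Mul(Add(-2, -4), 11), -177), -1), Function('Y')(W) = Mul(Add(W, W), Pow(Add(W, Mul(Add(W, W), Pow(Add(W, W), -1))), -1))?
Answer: Rational(-4, 729) ≈ -0.0054870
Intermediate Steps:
Function('Y')(W) = Mul(2, W, Pow(Add(1, W), -1)) (Function('Y')(W) = Mul(Mul(2, W), Pow(Add(W, Mul(Mul(2, W), Pow(Mul(2, W), -1))), -1)) = Mul(Mul(2, W), Pow(Add(W, Mul(Mul(2, W), Mul(Rational(1, 2), Pow(W, -1)))), -1)) = Mul(Mul(2, W), Pow(Add(W, 1), -1)) = Mul(Mul(2, W), Pow(Add(1, W), -1)) = Mul(2, W, Pow(Add(1, W), -1)))
r = Rational(-1, 243) (r = Pow(Add(Mul(-6, 11), -177), -1) = Pow(Add(-66, -177), -1) = Pow(-243, -1) = Rational(-1, 243) ≈ -0.0041152)
Mul(Function('Y')(2), r) = Mul(Mul(2, 2, Pow(Add(1, 2), -1)), Rational(-1, 243)) = Mul(Mul(2, 2, Pow(3, -1)), Rational(-1, 243)) = Mul(Mul(2, 2, Rational(1, 3)), Rational(-1, 243)) = Mul(Rational(4, 3), Rational(-1, 243)) = Rational(-4, 729)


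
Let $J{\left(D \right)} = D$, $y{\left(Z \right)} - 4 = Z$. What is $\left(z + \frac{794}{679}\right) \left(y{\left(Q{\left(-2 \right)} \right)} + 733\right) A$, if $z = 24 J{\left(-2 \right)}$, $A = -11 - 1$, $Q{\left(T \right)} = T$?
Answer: $\frac{40065480}{97} \approx 4.1305 \cdot 10^{5}$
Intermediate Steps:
$A = -12$ ($A = -11 - 1 = -12$)
$y{\left(Z \right)} = 4 + Z$
$z = -48$ ($z = 24 \left(-2\right) = -48$)
$\left(z + \frac{794}{679}\right) \left(y{\left(Q{\left(-2 \right)} \right)} + 733\right) A = \left(-48 + \frac{794}{679}\right) \left(\left(4 - 2\right) + 733\right) \left(-12\right) = \left(-48 + 794 \cdot \frac{1}{679}\right) \left(2 + 733\right) \left(-12\right) = \left(-48 + \frac{794}{679}\right) 735 \left(-12\right) = \left(- \frac{31798}{679}\right) 735 \left(-12\right) = \left(- \frac{3338790}{97}\right) \left(-12\right) = \frac{40065480}{97}$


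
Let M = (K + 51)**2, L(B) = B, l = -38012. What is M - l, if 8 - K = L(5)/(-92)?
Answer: 351251057/8464 ≈ 41499.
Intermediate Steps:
K = 741/92 (K = 8 - 5/(-92) = 8 - 5*(-1)/92 = 8 - 1*(-5/92) = 8 + 5/92 = 741/92 ≈ 8.0544)
M = 29517489/8464 (M = (741/92 + 51)**2 = (5433/92)**2 = 29517489/8464 ≈ 3487.4)
M - l = 29517489/8464 - 1*(-38012) = 29517489/8464 + 38012 = 351251057/8464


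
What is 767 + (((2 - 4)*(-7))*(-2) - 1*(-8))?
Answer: 747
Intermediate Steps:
767 + (((2 - 4)*(-7))*(-2) - 1*(-8)) = 767 + (-2*(-7)*(-2) + 8) = 767 + (14*(-2) + 8) = 767 + (-28 + 8) = 767 - 20 = 747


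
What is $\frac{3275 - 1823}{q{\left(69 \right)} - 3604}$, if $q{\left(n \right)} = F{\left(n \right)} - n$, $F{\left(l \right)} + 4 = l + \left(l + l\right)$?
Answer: $- \frac{726}{1735} \approx -0.41844$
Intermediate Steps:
$F{\left(l \right)} = -4 + 3 l$ ($F{\left(l \right)} = -4 + \left(l + \left(l + l\right)\right) = -4 + \left(l + 2 l\right) = -4 + 3 l$)
$q{\left(n \right)} = -4 + 2 n$ ($q{\left(n \right)} = \left(-4 + 3 n\right) - n = -4 + 2 n$)
$\frac{3275 - 1823}{q{\left(69 \right)} - 3604} = \frac{3275 - 1823}{\left(-4 + 2 \cdot 69\right) - 3604} = \frac{1452}{\left(-4 + 138\right) - 3604} = \frac{1452}{134 - 3604} = \frac{1452}{-3470} = 1452 \left(- \frac{1}{3470}\right) = - \frac{726}{1735}$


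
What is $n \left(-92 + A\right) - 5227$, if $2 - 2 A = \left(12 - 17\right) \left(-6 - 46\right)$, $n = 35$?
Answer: $-12962$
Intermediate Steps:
$A = -129$ ($A = 1 - \frac{\left(12 - 17\right) \left(-6 - 46\right)}{2} = 1 - \frac{\left(-5\right) \left(-52\right)}{2} = 1 - 130 = -129$)
$n \left(-92 + A\right) - 5227 = 35 \left(-92 - 129\right) - 5227 = 35 \left(-221\right) - 5227 = -7735 - 5227 = -12962$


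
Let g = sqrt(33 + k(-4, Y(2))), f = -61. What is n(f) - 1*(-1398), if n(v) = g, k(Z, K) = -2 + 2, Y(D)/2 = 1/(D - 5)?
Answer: 1398 + sqrt(33) ≈ 1403.7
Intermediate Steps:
Y(D) = 2/(-5 + D) (Y(D) = 2/(D - 5) = 2/(-5 + D))
k(Z, K) = 0
g = sqrt(33) (g = sqrt(33 + 0) = sqrt(33) ≈ 5.7446)
n(v) = sqrt(33)
n(f) - 1*(-1398) = sqrt(33) - 1*(-1398) = sqrt(33) + 1398 = 1398 + sqrt(33)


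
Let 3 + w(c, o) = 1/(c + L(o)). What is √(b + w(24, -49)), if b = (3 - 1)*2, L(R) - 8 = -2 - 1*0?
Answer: √930/30 ≈ 1.0165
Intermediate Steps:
L(R) = 6 (L(R) = 8 + (-2 - 1*0) = 8 + (-2 + 0) = 8 - 2 = 6)
w(c, o) = -3 + 1/(6 + c) (w(c, o) = -3 + 1/(c + 6) = -3 + 1/(6 + c))
b = 4 (b = 2*2 = 4)
√(b + w(24, -49)) = √(4 + (-17 - 3*24)/(6 + 24)) = √(4 + (-17 - 72)/30) = √(4 + (1/30)*(-89)) = √(4 - 89/30) = √(31/30) = √930/30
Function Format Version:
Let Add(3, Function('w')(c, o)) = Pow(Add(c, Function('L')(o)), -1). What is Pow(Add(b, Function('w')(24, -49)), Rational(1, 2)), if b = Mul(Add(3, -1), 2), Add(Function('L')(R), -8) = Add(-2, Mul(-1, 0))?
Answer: Mul(Rational(1, 30), Pow(930, Rational(1, 2))) ≈ 1.0165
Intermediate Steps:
Function('L')(R) = 6 (Function('L')(R) = Add(8, Add(-2, Mul(-1, 0))) = Add(8, Add(-2, 0)) = Add(8, -2) = 6)
Function('w')(c, o) = Add(-3, Pow(Add(6, c), -1)) (Function('w')(c, o) = Add(-3, Pow(Add(c, 6), -1)) = Add(-3, Pow(Add(6, c), -1)))
b = 4 (b = Mul(2, 2) = 4)
Pow(Add(b, Function('w')(24, -49)), Rational(1, 2)) = Pow(Add(4, Mul(Pow(Add(6, 24), -1), Add(-17, Mul(-3, 24)))), Rational(1, 2)) = Pow(Add(4, Mul(Pow(30, -1), Add(-17, -72))), Rational(1, 2)) = Pow(Add(4, Mul(Rational(1, 30), -89)), Rational(1, 2)) = Pow(Add(4, Rational(-89, 30)), Rational(1, 2)) = Pow(Rational(31, 30), Rational(1, 2)) = Mul(Rational(1, 30), Pow(930, Rational(1, 2)))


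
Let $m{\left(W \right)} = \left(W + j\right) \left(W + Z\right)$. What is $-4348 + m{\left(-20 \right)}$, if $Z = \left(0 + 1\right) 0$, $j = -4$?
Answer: $-3868$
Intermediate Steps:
$Z = 0$ ($Z = 1 \cdot 0 = 0$)
$m{\left(W \right)} = W \left(-4 + W\right)$ ($m{\left(W \right)} = \left(W - 4\right) \left(W + 0\right) = \left(-4 + W\right) W = W \left(-4 + W\right)$)
$-4348 + m{\left(-20 \right)} = -4348 - 20 \left(-4 - 20\right) = -4348 - -480 = -4348 + 480 = -3868$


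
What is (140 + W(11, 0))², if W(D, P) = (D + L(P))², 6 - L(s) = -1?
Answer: 215296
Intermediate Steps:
L(s) = 7 (L(s) = 6 - 1*(-1) = 6 + 1 = 7)
W(D, P) = (7 + D)² (W(D, P) = (D + 7)² = (7 + D)²)
(140 + W(11, 0))² = (140 + (7 + 11)²)² = (140 + 18²)² = (140 + 324)² = 464² = 215296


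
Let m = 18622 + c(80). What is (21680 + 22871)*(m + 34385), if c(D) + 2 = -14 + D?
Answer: 2364366121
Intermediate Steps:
c(D) = -16 + D (c(D) = -2 + (-14 + D) = -16 + D)
m = 18686 (m = 18622 + (-16 + 80) = 18622 + 64 = 18686)
(21680 + 22871)*(m + 34385) = (21680 + 22871)*(18686 + 34385) = 44551*53071 = 2364366121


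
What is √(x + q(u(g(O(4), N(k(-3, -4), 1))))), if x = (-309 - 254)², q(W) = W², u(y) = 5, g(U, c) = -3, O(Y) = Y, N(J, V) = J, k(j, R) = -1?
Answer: √316994 ≈ 563.02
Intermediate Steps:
x = 316969 (x = (-563)² = 316969)
√(x + q(u(g(O(4), N(k(-3, -4), 1))))) = √(316969 + 5²) = √(316969 + 25) = √316994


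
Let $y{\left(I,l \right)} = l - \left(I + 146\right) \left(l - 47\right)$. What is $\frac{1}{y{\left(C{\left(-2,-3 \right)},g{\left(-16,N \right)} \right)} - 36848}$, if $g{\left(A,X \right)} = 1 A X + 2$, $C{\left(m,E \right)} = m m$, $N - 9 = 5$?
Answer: $\frac{1}{3280} \approx 0.00030488$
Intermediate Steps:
$N = 14$ ($N = 9 + 5 = 14$)
$C{\left(m,E \right)} = m^{2}$
$g{\left(A,X \right)} = 2 + A X$ ($g{\left(A,X \right)} = A X + 2 = 2 + A X$)
$y{\left(I,l \right)} = l - \left(-47 + l\right) \left(146 + I\right)$ ($y{\left(I,l \right)} = l - \left(146 + I\right) \left(-47 + l\right) = l - \left(-47 + l\right) \left(146 + I\right)$)
$\frac{1}{y{\left(C{\left(-2,-3 \right)},g{\left(-16,N \right)} \right)} - 36848} = \frac{1}{\left(6862 - 145 \left(2 - 224\right) + 47 \left(-2\right)^{2} - \left(-2\right)^{2} \left(2 - 224\right)\right) - 36848} = \frac{1}{\left(6862 - 145 \left(2 - 224\right) + 47 \cdot 4 - 4 \left(2 - 224\right)\right) - 36848} = \frac{1}{\left(6862 - -32190 + 188 - 4 \left(-222\right)\right) - 36848} = \frac{1}{\left(6862 + 32190 + 188 + 888\right) - 36848} = \frac{1}{40128 - 36848} = \frac{1}{3280}$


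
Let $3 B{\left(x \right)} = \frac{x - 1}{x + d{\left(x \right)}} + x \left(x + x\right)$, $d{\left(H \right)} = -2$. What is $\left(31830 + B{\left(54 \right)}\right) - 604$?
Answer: $\frac{5174573}{156} \approx 33170.0$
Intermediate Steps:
$B{\left(x \right)} = \frac{2 x^{2}}{3} + \frac{-1 + x}{3 \left(-2 + x\right)}$ ($B{\left(x \right)} = \frac{\frac{x - 1}{x - 2} + x \left(x + x\right)}{3} = \frac{\frac{-1 + x}{-2 + x} + x 2 x}{3} = \frac{\frac{-1 + x}{-2 + x} + 2 x^{2}}{3} = \frac{2 x^{2} + \frac{-1 + x}{-2 + x}}{3} = \frac{2 x^{2}}{3} + \frac{-1 + x}{3 \left(-2 + x\right)}$)
$\left(31830 + B{\left(54 \right)}\right) - 604 = \left(31830 + \frac{-1 + 54 - 4 \cdot 54^{2} + 2 \cdot 54^{3}}{3 \left(-2 + 54\right)}\right) - 604 = \left(31830 + \frac{-1 + 54 - 11664 + 2 \cdot 157464}{3 \cdot 52}\right) - 604 = \left(31830 + \frac{1}{3} \cdot \frac{1}{52} \left(-1 + 54 - 11664 + 314928\right)\right) - 604 = \left(31830 + \frac{1}{3} \cdot \frac{1}{52} \cdot 303317\right) - 604 = \left(31830 + \frac{303317}{156}\right) - 604 = \frac{5268797}{156} - 604 = \frac{5174573}{156}$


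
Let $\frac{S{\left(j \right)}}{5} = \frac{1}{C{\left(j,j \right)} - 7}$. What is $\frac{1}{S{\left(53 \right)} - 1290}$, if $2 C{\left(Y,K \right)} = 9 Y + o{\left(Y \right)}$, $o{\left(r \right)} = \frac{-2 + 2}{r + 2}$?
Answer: $- \frac{463}{597260} \approx -0.00077521$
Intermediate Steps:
$o{\left(r \right)} = 0$ ($o{\left(r \right)} = \frac{0}{2 + r} = 0$)
$C{\left(Y,K \right)} = \frac{9 Y}{2}$ ($C{\left(Y,K \right)} = \frac{9 Y + 0}{2} = \frac{9 Y}{2}$)
$S{\left(j \right)} = \frac{5}{-7 + \frac{9 j}{2}}$ ($S{\left(j \right)} = \frac{5}{\frac{9 j}{2} - 7} = \frac{5}{-7 + \frac{9 j}{2}}$)
$\frac{1}{S{\left(53 \right)} - 1290} = \frac{1}{\frac{10}{-14 + 9 \cdot 53} - 1290} = \frac{1}{\frac{10}{-14 + 477} - 1290} = \frac{1}{\frac{10}{463} - 1290} = \frac{1}{- \frac{597260}{463}} = - \frac{463}{597260}$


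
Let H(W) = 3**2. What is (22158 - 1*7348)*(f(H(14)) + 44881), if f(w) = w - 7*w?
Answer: 663887870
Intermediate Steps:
H(W) = 9
f(w) = -6*w
(22158 - 1*7348)*(f(H(14)) + 44881) = (22158 - 1*7348)*(-6*9 + 44881) = (22158 - 7348)*(-54 + 44881) = 14810*44827 = 663887870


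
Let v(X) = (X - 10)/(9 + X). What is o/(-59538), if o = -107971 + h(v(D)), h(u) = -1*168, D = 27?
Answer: 108139/59538 ≈ 1.8163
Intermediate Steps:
v(X) = (-10 + X)/(9 + X)
h(u) = -168
o = -108139 (o = -107971 - 168 = -108139)
o/(-59538) = -108139/(-59538) = -108139*(-1/59538) = 108139/59538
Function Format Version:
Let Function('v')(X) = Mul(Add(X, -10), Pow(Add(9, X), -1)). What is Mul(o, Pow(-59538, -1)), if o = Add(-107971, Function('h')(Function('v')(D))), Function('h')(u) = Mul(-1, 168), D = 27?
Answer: Rational(108139, 59538) ≈ 1.8163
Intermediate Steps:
Function('v')(X) = Mul(Pow(Add(9, X), -1), Add(-10, X)) (Function('v')(X) = Mul(Add(-10, X), Pow(Add(9, X), -1)) = Mul(Pow(Add(9, X), -1), Add(-10, X)))
Function('h')(u) = -168
o = -108139 (o = Add(-107971, -168) = -108139)
Mul(o, Pow(-59538, -1)) = Mul(-108139, Pow(-59538, -1)) = Mul(-108139, Rational(-1, 59538)) = Rational(108139, 59538)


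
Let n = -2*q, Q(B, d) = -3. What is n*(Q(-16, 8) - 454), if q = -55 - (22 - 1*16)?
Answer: -55754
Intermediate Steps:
q = -61 (q = -55 - (22 - 16) = -55 - 1*6 = -55 - 6 = -61)
n = 122 (n = -2*(-61) = 122)
n*(Q(-16, 8) - 454) = 122*(-3 - 454) = 122*(-457) = -55754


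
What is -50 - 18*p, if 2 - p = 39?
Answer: 616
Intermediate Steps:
p = -37 (p = 2 - 1*39 = 2 - 39 = -37)
-50 - 18*p = -50 - 18*(-37) = -50 + 666 = 616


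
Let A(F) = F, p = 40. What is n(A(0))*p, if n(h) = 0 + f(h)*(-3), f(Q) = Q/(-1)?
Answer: 0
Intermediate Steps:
f(Q) = -Q (f(Q) = Q*(-1) = -Q)
n(h) = 3*h (n(h) = 0 - h*(-3) = 0 + 3*h = 3*h)
n(A(0))*p = (3*0)*40 = 0*40 = 0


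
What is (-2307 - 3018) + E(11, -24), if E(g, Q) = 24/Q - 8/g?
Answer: -58594/11 ≈ -5326.7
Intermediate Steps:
E(g, Q) = -8/g + 24/Q
(-2307 - 3018) + E(11, -24) = (-2307 - 3018) + (-8/11 + 24/(-24)) = -5325 + (-8*1/11 + 24*(-1/24)) = -5325 + (-8/11 - 1) = -5325 - 19/11 = -58594/11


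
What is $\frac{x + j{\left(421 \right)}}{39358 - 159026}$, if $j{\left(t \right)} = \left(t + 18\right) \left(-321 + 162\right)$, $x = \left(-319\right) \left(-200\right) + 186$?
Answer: $\frac{5815}{119668} \approx 0.048593$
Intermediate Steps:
$x = 63986$ ($x = 63800 + 186 = 63986$)
$j{\left(t \right)} = -2862 - 159 t$ ($j{\left(t \right)} = \left(18 + t\right) \left(-159\right) = -2862 - 159 t$)
$\frac{x + j{\left(421 \right)}}{39358 - 159026} = \frac{63986 - 69801}{39358 - 159026} = \frac{63986 - 69801}{-119668} = \left(63986 - 69801\right) \left(- \frac{1}{119668}\right) = \left(-5815\right) \left(- \frac{1}{119668}\right) = \frac{5815}{119668}$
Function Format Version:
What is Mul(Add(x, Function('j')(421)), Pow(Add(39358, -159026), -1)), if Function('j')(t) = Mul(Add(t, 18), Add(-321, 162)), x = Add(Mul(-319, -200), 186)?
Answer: Rational(5815, 119668) ≈ 0.048593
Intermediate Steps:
x = 63986 (x = Add(63800, 186) = 63986)
Function('j')(t) = Add(-2862, Mul(-159, t)) (Function('j')(t) = Mul(Add(18, t), -159) = Add(-2862, Mul(-159, t)))
Mul(Add(x, Function('j')(421)), Pow(Add(39358, -159026), -1)) = Mul(Add(63986, Add(-2862, Mul(-159, 421))), Pow(Add(39358, -159026), -1)) = Mul(Add(63986, Add(-2862, -66939)), Pow(-119668, -1)) = Mul(Add(63986, -69801), Rational(-1, 119668)) = Mul(-5815, Rational(-1, 119668)) = Rational(5815, 119668)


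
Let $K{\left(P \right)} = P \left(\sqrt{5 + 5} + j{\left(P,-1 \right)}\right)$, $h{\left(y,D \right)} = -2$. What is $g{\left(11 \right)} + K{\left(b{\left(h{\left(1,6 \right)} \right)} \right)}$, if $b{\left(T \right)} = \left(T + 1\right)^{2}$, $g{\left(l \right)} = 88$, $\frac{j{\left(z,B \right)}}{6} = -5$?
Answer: $58 + \sqrt{10} \approx 61.162$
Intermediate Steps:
$j{\left(z,B \right)} = -30$ ($j{\left(z,B \right)} = 6 \left(-5\right) = -30$)
$b{\left(T \right)} = \left(1 + T\right)^{2}$
$K{\left(P \right)} = P \left(-30 + \sqrt{10}\right)$ ($K{\left(P \right)} = P \left(\sqrt{5 + 5} - 30\right) = P \left(\sqrt{10} - 30\right) = P \left(-30 + \sqrt{10}\right)$)
$g{\left(11 \right)} + K{\left(b{\left(h{\left(1,6 \right)} \right)} \right)} = 88 + \left(1 - 2\right)^{2} \left(-30 + \sqrt{10}\right) = 88 + \left(-1\right)^{2} \left(-30 + \sqrt{10}\right) = 88 + 1 \left(-30 + \sqrt{10}\right) = 88 - \left(30 - \sqrt{10}\right) = 58 + \sqrt{10}$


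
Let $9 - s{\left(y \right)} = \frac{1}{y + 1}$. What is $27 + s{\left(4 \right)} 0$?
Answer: $27$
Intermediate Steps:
$s{\left(y \right)} = 9 - \frac{1}{1 + y}$ ($s{\left(y \right)} = 9 - \frac{1}{y + 1} = 9 - \frac{1}{1 + y}$)
$27 + s{\left(4 \right)} 0 = 27 + \frac{8 + 9 \cdot 4}{1 + 4} \cdot 0 = 27 + \frac{8 + 36}{5} \cdot 0 = 27 + \frac{1}{5} \cdot 44 \cdot 0 = 27 + \frac{44}{5} \cdot 0 = 27 + 0 = 27$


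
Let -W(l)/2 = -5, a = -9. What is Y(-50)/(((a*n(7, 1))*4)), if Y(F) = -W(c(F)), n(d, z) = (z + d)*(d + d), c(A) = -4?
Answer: 5/2016 ≈ 0.0024802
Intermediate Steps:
W(l) = 10 (W(l) = -2*(-5) = 10)
n(d, z) = 2*d*(d + z) (n(d, z) = (d + z)*(2*d) = 2*d*(d + z))
Y(F) = -10 (Y(F) = -1*10 = -10)
Y(-50)/(((a*n(7, 1))*4)) = -10*(-1/(504*(7 + 1))) = -10/(-18*7*8*4) = -10/(-9*112*4) = -10/((-1008*4)) = -10/(-4032) = -10*(-1/4032) = 5/2016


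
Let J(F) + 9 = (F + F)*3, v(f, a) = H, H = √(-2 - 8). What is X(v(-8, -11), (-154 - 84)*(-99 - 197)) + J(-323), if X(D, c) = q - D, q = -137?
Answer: -2084 - I*√10 ≈ -2084.0 - 3.1623*I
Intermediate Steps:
H = I*√10 (H = √(-10) = I*√10 ≈ 3.1623*I)
v(f, a) = I*√10
X(D, c) = -137 - D
J(F) = -9 + 6*F (J(F) = -9 + (F + F)*3 = -9 + (2*F)*3 = -9 + 6*F)
X(v(-8, -11), (-154 - 84)*(-99 - 197)) + J(-323) = (-137 - I*√10) + (-9 + 6*(-323)) = (-137 - I*√10) + (-9 - 1938) = (-137 - I*√10) - 1947 = -2084 - I*√10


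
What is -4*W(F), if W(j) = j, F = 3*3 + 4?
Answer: -52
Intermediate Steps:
F = 13 (F = 9 + 4 = 13)
-4*W(F) = -4*13 = -52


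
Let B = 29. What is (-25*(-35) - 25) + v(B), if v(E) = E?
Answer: 879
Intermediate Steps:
(-25*(-35) - 25) + v(B) = (-25*(-35) - 25) + 29 = (875 - 25) + 29 = 850 + 29 = 879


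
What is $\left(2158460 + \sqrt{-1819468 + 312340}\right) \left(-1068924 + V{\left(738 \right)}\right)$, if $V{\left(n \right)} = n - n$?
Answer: $-2307229697040 - 2137848 i \sqrt{376782} \approx -2.3072 \cdot 10^{12} - 1.3123 \cdot 10^{9} i$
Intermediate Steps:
$V{\left(n \right)} = 0$
$\left(2158460 + \sqrt{-1819468 + 312340}\right) \left(-1068924 + V{\left(738 \right)}\right) = \left(2158460 + \sqrt{-1819468 + 312340}\right) \left(-1068924 + 0\right) = \left(2158460 + \sqrt{-1507128}\right) \left(-1068924\right) = \left(2158460 + 2 i \sqrt{376782}\right) \left(-1068924\right) = -2307229697040 - 2137848 i \sqrt{376782}$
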